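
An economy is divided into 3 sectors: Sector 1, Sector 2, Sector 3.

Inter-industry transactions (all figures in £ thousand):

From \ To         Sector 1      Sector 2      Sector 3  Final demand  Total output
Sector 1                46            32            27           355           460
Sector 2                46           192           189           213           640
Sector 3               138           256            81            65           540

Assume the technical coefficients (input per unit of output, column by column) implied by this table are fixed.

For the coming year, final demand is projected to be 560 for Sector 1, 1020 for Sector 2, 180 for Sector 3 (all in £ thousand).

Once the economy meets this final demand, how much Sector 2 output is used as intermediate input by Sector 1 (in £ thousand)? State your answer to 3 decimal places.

z_21 = 84.645

Technical coefficients a_ij = z_ij / X_j:
  a_11 = 46/460 = 0.10, a_21 = 46/460 = 0.10, a_31 = 138/460 = 0.30
  a_12 = 32/640 = 0.05, a_22 = 192/640 = 0.30, a_32 = 256/640 = 0.40
  a_13 = 27/540 = 0.05, a_23 = 189/540 = 0.35, a_33 = 81/540 = 0.15
I − A =
  [   0.90    -0.05    -0.05]
  [  -0.10     0.70    -0.35]
  [  -0.30    -0.40     0.85]
Cofactors of I−A, C_ij = (−1)^(i+j)·(minor ij) (rows/columns in the sector order above):
  C_11 = (0.70)(0.85) − (-0.35)(-0.40) = 0.4550
  C_12 = −[(-0.10)(0.85) − (-0.35)(-0.30)] = 0.1900
  C_13 = (-0.10)(-0.40) − (0.70)(-0.30) = 0.2500
  C_21 = −[(-0.05)(0.85) − (-0.05)(-0.40)] = 0.0625
  C_22 = (0.90)(0.85) − (-0.05)(-0.30) = 0.7500
  C_23 = −[(0.90)(-0.40) − (-0.05)(-0.30)] = 0.3750
  C_31 = (-0.05)(-0.35) − (-0.05)(0.70) = 0.0525
  C_32 = −[(0.90)(-0.35) − (-0.05)(-0.10)] = 0.3200
  C_33 = (0.90)(0.70) − (-0.05)(-0.10) = 0.6250
det(I−A) = Σ_j (I−A)_1j·C_1j = (0.90)(0.4550) + (-0.05)(0.1900) + (-0.05)(0.2500) = 0.3875
adj(I−A) = Cᵀ =
  [ 0.4550   0.0625   0.0525]
  [ 0.1900   0.7500   0.3200]
  [ 0.2500   0.3750   0.6250]
(I − A)⁻¹ = adj(I−A) / det(I−A) ≈
  [   1.1742     0.1613     0.1355]
  [   0.4903     1.9355     0.8258]
  [   0.6452     0.9677     1.6129]
First solve x = (I − A)⁻¹ d = adj(I−A)·d / det(I−A); in particular x_1 = (0.4550·560 + 0.0625·1020 + 0.0525·180) / 0.3875 = 328.00 / 0.3875 ≈ 846.45161.
Intermediate flow from 2 to 1: z_21 = a_21 · x_1 = 0.10 × 328.00 / 0.3875 = 32.80 / 0.3875 ≈ 84.645.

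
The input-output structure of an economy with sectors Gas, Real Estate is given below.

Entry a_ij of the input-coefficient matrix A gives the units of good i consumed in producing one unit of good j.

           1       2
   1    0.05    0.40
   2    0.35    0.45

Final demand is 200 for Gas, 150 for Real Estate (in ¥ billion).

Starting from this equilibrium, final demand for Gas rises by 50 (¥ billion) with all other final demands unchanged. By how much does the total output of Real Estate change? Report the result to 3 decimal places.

Δx_2 = 45.752

I − A =
  [   0.95    -0.40]
  [  -0.35     0.55]
det(I−A) = (0.95)(0.55) − (-0.40)(-0.35) = 0.3825
adj(I−A) = [[0.55, 0.40], [0.35, 0.95]]
(I − A)⁻¹ = adj(I−A) / det(I−A) ≈
  [   1.4379     1.0458]
  [   0.9150     2.4837]
Δx = (I − A)⁻¹ Δd with Δd having +50 in the Gas component and 0 elsewhere.
So Δx_2 = L_21 · (+50), where L_21 = adj(I−A)_21 / det(I−A) = 0.35 / 0.3825.
Δx_2 = 0.35 × (+50) / 0.3825 = 17.50 / 0.3825 ≈ 45.752.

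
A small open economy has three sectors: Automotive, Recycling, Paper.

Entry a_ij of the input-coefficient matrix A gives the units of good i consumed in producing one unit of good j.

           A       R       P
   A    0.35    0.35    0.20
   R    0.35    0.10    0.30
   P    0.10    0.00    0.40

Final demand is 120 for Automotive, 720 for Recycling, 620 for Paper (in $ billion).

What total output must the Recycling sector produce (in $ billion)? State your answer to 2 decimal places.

I − A =
  [   0.65    -0.35    -0.20]
  [  -0.35     0.90    -0.30]
  [  -0.10     0.00     0.60]
Cofactors of I−A, C_ij = (−1)^(i+j)·(minor ij) (rows/columns in the sector order above):
  C_11 = (0.90)(0.60) − (-0.30)(0.00) = 0.5400
  C_12 = −[(-0.35)(0.60) − (-0.30)(-0.10)] = 0.2400
  C_13 = (-0.35)(0.00) − (0.90)(-0.10) = 0.0900
  C_21 = −[(-0.35)(0.60) − (-0.20)(0.00)] = 0.2100
  C_22 = (0.65)(0.60) − (-0.20)(-0.10) = 0.3700
  C_23 = −[(0.65)(0.00) − (-0.35)(-0.10)] = 0.0350
  C_31 = (-0.35)(-0.30) − (-0.20)(0.90) = 0.2850
  C_32 = −[(0.65)(-0.30) − (-0.20)(-0.35)] = 0.2650
  C_33 = (0.65)(0.90) − (-0.35)(-0.35) = 0.4625
det(I−A) = Σ_j (I−A)_1j·C_1j = (0.65)(0.5400) + (-0.35)(0.2400) + (-0.20)(0.0900) = 0.2490
adj(I−A) = Cᵀ =
  [ 0.5400   0.2100   0.2850]
  [ 0.2400   0.3700   0.2650]
  [ 0.0900   0.0350   0.4625]
(I − A)⁻¹ = adj(I−A) / det(I−A) ≈
  [   2.1687     0.8434     1.1446]
  [   0.9639     1.4859     1.0643]
  [   0.3614     0.1406     1.8574]
x = (I − A)⁻¹ d = adj(I−A)·d / det(I−A), with det(I−A) = 0.2490:
  x_A = (0.5400·120 + 0.2100·720 + 0.2850·620) / 0.2490 = 392.70 / 0.2490 ≈ 1577.11
  x_R = (0.2400·120 + 0.3700·720 + 0.2650·620) / 0.2490 = 459.50 / 0.2490 ≈ 1845.38
  x_P = (0.0900·120 + 0.0350·720 + 0.4625·620) / 0.2490 = 322.75 / 0.2490 ≈ 1296.18

x_R = 1845.38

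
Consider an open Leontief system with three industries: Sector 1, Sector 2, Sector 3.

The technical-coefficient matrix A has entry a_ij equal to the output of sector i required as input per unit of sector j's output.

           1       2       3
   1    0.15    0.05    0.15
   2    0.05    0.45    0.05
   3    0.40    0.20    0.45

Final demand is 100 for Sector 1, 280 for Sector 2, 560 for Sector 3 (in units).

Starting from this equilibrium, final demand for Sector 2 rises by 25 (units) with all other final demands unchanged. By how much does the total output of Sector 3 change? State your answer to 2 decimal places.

Δx_3 = 22.43

I − A =
  [   0.85    -0.05    -0.15]
  [  -0.05     0.55    -0.05]
  [  -0.40    -0.20     0.55]
Cofactors of I−A, C_ij = (−1)^(i+j)·(minor ij) (rows/columns in the sector order above):
  C_11 = (0.55)(0.55) − (-0.05)(-0.20) = 0.2925
  C_12 = −[(-0.05)(0.55) − (-0.05)(-0.40)] = 0.0475
  C_13 = (-0.05)(-0.20) − (0.55)(-0.40) = 0.2300
  C_21 = −[(-0.05)(0.55) − (-0.15)(-0.20)] = 0.0575
  C_22 = (0.85)(0.55) − (-0.15)(-0.40) = 0.4075
  C_23 = −[(0.85)(-0.20) − (-0.05)(-0.40)] = 0.1900
  C_31 = (-0.05)(-0.05) − (-0.15)(0.55) = 0.0850
  C_32 = −[(0.85)(-0.05) − (-0.15)(-0.05)] = 0.0500
  C_33 = (0.85)(0.55) − (-0.05)(-0.05) = 0.4650
det(I−A) = Σ_j (I−A)_1j·C_1j = (0.85)(0.2925) + (-0.05)(0.0475) + (-0.15)(0.2300) = 0.21175
adj(I−A) = Cᵀ =
  [ 0.2925   0.0575   0.0850]
  [ 0.0475   0.4075   0.0500]
  [ 0.2300   0.1900   0.4650]
(I − A)⁻¹ = adj(I−A) / det(I−A) ≈
  [   1.3813     0.2715     0.4014]
  [   0.2243     1.9244     0.2361]
  [   1.0862     0.8973     2.1960]
Δx = (I − A)⁻¹ Δd with Δd having +25 in the Sector 2 component and 0 elsewhere.
So Δx_3 = L_32 · (+25), where L_32 = adj(I−A)_32 / det(I−A) = 0.1900 / 0.21175.
Δx_3 = 0.1900 × (+25) / 0.21175 = 4.75 / 0.21175 ≈ 22.43.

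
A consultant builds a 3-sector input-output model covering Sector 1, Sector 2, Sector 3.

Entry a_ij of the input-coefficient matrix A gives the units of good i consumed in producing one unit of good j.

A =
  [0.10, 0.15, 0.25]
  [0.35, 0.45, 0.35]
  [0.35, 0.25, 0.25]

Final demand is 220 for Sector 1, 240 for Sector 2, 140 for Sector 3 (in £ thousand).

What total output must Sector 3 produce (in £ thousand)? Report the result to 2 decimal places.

x_3 = 1154.17

I − A =
  [   0.90    -0.15    -0.25]
  [  -0.35     0.55    -0.35]
  [  -0.35    -0.25     0.75]
Cofactors of I−A, C_ij = (−1)^(i+j)·(minor ij) (rows/columns in the sector order above):
  C_11 = (0.55)(0.75) − (-0.35)(-0.25) = 0.3250
  C_12 = −[(-0.35)(0.75) − (-0.35)(-0.35)] = 0.3850
  C_13 = (-0.35)(-0.25) − (0.55)(-0.35) = 0.2800
  C_21 = −[(-0.15)(0.75) − (-0.25)(-0.25)] = 0.1750
  C_22 = (0.90)(0.75) − (-0.25)(-0.35) = 0.5875
  C_23 = −[(0.90)(-0.25) − (-0.15)(-0.35)] = 0.2775
  C_31 = (-0.15)(-0.35) − (-0.25)(0.55) = 0.1900
  C_32 = −[(0.90)(-0.35) − (-0.25)(-0.35)] = 0.4025
  C_33 = (0.90)(0.55) − (-0.15)(-0.35) = 0.4425
det(I−A) = Σ_j (I−A)_1j·C_1j = (0.90)(0.3250) + (-0.15)(0.3850) + (-0.25)(0.2800) = 0.16475
adj(I−A) = Cᵀ =
  [ 0.3250   0.1750   0.1900]
  [ 0.3850   0.5875   0.4025]
  [ 0.2800   0.2775   0.4425]
(I − A)⁻¹ = adj(I−A) / det(I−A) ≈
  [   1.9727     1.0622     1.1533]
  [   2.3369     3.5660     2.4431]
  [   1.6995     1.6844     2.6859]
x = (I − A)⁻¹ d = adj(I−A)·d / det(I−A), with det(I−A) = 0.16475:
  x_1 = (0.3250·220 + 0.1750·240 + 0.1900·140) / 0.16475 = 140.10 / 0.16475 ≈ 850.38
  x_2 = (0.3850·220 + 0.5875·240 + 0.4025·140) / 0.16475 = 282.05 / 0.16475 ≈ 1711.99
  x_3 = (0.2800·220 + 0.2775·240 + 0.4425·140) / 0.16475 = 190.15 / 0.16475 ≈ 1154.17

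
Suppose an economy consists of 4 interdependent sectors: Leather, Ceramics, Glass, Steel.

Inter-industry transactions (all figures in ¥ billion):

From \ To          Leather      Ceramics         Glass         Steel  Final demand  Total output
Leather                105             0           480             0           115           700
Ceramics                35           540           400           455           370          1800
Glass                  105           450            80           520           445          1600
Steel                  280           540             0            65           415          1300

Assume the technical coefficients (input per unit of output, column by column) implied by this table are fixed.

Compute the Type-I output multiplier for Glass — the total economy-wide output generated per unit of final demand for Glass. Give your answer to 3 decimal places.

m_3 = 3.496

Technical coefficients a_ij = z_ij / X_j:
  a_11 = 105/700 = 0.15, a_21 = 35/700 = 0.05, a_31 = 105/700 = 0.15, a_41 = 280/700 = 0.40
  a_12 = 0/1800 = 0.00, a_22 = 540/1800 = 0.30, a_32 = 450/1800 = 0.25, a_42 = 540/1800 = 0.30
  a_13 = 480/1600 = 0.30, a_23 = 400/1600 = 0.25, a_33 = 80/1600 = 0.05, a_43 = 0/1600 = 0.00
  a_14 = 0/1300 = 0.00, a_24 = 455/1300 = 0.35, a_34 = 520/1300 = 0.40, a_44 = 65/1300 = 0.05
I − A =
  [   0.85     0.00    -0.30     0.00]
  [  -0.05     0.70    -0.25    -0.35]
  [  -0.15    -0.25     0.95    -0.40]
  [  -0.40    -0.30     0.00     0.95]
Compute the cofactors C_ij = (−1)^(i+j)·(3×3 minor ij) of I−A; the adjugate is their transpose:
adj(I−A) = Cᵀ =
  [ 0.442625   0.107250   0.168000   0.110250]
  [ 0.253750   0.676375   0.258125   0.357875]
  [ 0.248875   0.303875   0.476000   0.312375]
  [ 0.266500   0.258750   0.152250   0.476875]
det(I−A) = Σ_j (I−A)_1j·C_1j = (0.85)(0.442625) + (0.00)(0.253750) + (-0.30)(0.248875) + (0.00)(0.266500) = 0.30156875
(I − A)⁻¹ = adj(I−A) / det(I−A) ≈
  [   1.4677     0.3556     0.5571     0.3656]
  [   0.8414     2.2429     0.8559     1.1867]
  [   0.8253     1.0076     1.5784     1.0358]
  [   0.8837     0.8580     0.5049     1.5813]
The output multiplier for sector j is the column-j sum of the Leontief inverse (I − A)⁻¹ = adj(I−A) / det(I−A).
Column 3 of adj(I−A): (0.168000, 0.258125, 0.476000, 0.152250); det(I−A) = 0.30156875.
m_3 = (0.168000 + 0.258125 + 0.476000 + 0.152250) / 0.30156875 = 1.054375 / 0.30156875 ≈ 3.496.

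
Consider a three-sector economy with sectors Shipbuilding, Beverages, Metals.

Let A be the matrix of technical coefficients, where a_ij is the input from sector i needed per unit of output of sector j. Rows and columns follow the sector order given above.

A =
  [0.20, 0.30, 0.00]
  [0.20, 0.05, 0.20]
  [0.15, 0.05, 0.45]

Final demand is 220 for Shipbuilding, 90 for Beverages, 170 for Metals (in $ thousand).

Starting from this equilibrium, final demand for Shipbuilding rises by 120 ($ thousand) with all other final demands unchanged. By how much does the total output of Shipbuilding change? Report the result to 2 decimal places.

Δx_1 = 167.12

I − A =
  [   0.80    -0.30     0.00]
  [  -0.20     0.95    -0.20]
  [  -0.15    -0.05     0.55]
Cofactors of I−A, C_ij = (−1)^(i+j)·(minor ij) (rows/columns in the sector order above):
  C_11 = (0.95)(0.55) − (-0.20)(-0.05) = 0.5125
  C_12 = −[(-0.20)(0.55) − (-0.20)(-0.15)] = 0.1400
  C_13 = (-0.20)(-0.05) − (0.95)(-0.15) = 0.1525
  C_21 = −[(-0.30)(0.55) − (0.00)(-0.05)] = 0.1650
  C_22 = (0.80)(0.55) − (0.00)(-0.15) = 0.4400
  C_23 = −[(0.80)(-0.05) − (-0.30)(-0.15)] = 0.0850
  C_31 = (-0.30)(-0.20) − (0.00)(0.95) = 0.0600
  C_32 = −[(0.80)(-0.20) − (0.00)(-0.20)] = 0.1600
  C_33 = (0.80)(0.95) − (-0.30)(-0.20) = 0.7000
det(I−A) = Σ_j (I−A)_1j·C_1j = (0.80)(0.5125) + (-0.30)(0.1400) + (0.00)(0.1525) = 0.3680
adj(I−A) = Cᵀ =
  [ 0.5125   0.1650   0.0600]
  [ 0.1400   0.4400   0.1600]
  [ 0.1525   0.0850   0.7000]
(I − A)⁻¹ = adj(I−A) / det(I−A) ≈
  [   1.3927     0.4484     0.1630]
  [   0.3804     1.1957     0.4348]
  [   0.4144     0.2310     1.9022]
Δx = (I − A)⁻¹ Δd with Δd having +120 in the Shipbuilding component and 0 elsewhere.
So Δx_1 = L_11 · (+120), where L_11 = adj(I−A)_11 / det(I−A) = 0.5125 / 0.3680.
Δx_1 = 0.5125 × (+120) / 0.3680 = 61.50 / 0.3680 ≈ 167.12.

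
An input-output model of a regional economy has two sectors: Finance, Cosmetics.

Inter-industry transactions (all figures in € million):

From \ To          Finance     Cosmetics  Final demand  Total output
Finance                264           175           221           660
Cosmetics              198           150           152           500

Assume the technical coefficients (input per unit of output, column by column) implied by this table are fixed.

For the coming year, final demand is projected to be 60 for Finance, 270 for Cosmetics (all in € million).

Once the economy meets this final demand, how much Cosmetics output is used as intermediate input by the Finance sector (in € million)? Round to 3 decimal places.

z_CF = 130.000

Technical coefficients a_ij = z_ij / X_j:
  a_FF = 264/660 = 0.40, a_CF = 198/660 = 0.30
  a_FC = 175/500 = 0.35, a_CC = 150/500 = 0.30
I − A =
  [   0.60    -0.35]
  [  -0.30     0.70]
det(I−A) = (0.60)(0.70) − (-0.35)(-0.30) = 0.3150
adj(I−A) = [[0.70, 0.35], [0.30, 0.60]]
(I − A)⁻¹ = adj(I−A) / det(I−A) ≈
  [   2.2222     1.1111]
  [   0.9524     1.9048]
First solve x = (I − A)⁻¹ d = adj(I−A)·d / det(I−A); in particular x_F = (0.70·60 + 0.35·270) / 0.3150 = 136.50 / 0.3150 ≈ 433.33333.
Intermediate flow from C to F: z_CF = a_CF · x_F = 0.30 × 136.50 / 0.3150 = 40.95 / 0.3150 = 130.000.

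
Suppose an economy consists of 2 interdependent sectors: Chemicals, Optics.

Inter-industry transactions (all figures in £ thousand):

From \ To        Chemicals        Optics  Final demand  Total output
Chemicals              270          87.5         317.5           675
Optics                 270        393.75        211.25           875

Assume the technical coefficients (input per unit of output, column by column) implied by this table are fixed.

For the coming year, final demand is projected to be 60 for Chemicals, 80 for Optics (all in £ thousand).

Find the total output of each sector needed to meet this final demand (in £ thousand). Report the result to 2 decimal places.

Technical coefficients a_ij = z_ij / X_j:
  a_CC = 270/675 = 0.40, a_OC = 270/675 = 0.40
  a_CO = 87.5/875 = 0.10, a_OO = 393.75/875 = 0.45
I − A =
  [   0.60    -0.10]
  [  -0.40     0.55]
det(I−A) = (0.60)(0.55) − (-0.10)(-0.40) = 0.2900
adj(I−A) = [[0.55, 0.10], [0.40, 0.60]]
(I − A)⁻¹ = adj(I−A) / det(I−A) ≈
  [   1.8966     0.3448]
  [   1.3793     2.0690]
x = (I − A)⁻¹ d = adj(I−A)·d / det(I−A), with det(I−A) = 0.2900:
  x_C = (0.55·60 + 0.10·80) / 0.2900 = 41.00 / 0.2900 ≈ 141.38
  x_O = (0.40·60 + 0.60·80) / 0.2900 = 72.00 / 0.2900 ≈ 248.28

x_C = 141.38, x_O = 248.28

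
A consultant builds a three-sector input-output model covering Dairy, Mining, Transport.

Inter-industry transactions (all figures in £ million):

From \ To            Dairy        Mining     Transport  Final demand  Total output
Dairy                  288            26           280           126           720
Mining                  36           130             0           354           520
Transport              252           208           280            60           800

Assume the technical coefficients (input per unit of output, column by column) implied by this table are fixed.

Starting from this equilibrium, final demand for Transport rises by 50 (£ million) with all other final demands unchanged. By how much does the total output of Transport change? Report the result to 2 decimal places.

Δx_3 = 116.54

Technical coefficients a_ij = z_ij / X_j:
  a_11 = 288/720 = 0.40, a_21 = 36/720 = 0.05, a_31 = 252/720 = 0.35
  a_12 = 26/520 = 0.05, a_22 = 130/520 = 0.25, a_32 = 208/520 = 0.40
  a_13 = 280/800 = 0.35, a_23 = 0/800 = 0.00, a_33 = 280/800 = 0.35
I − A =
  [   0.60    -0.05    -0.35]
  [  -0.05     0.75     0.00]
  [  -0.35    -0.40     0.65]
Cofactors of I−A, C_ij = (−1)^(i+j)·(minor ij) (rows/columns in the sector order above):
  C_11 = (0.75)(0.65) − (0.00)(-0.40) = 0.4875
  C_12 = −[(-0.05)(0.65) − (0.00)(-0.35)] = 0.0325
  C_13 = (-0.05)(-0.40) − (0.75)(-0.35) = 0.2825
  C_21 = −[(-0.05)(0.65) − (-0.35)(-0.40)] = 0.1725
  C_22 = (0.60)(0.65) − (-0.35)(-0.35) = 0.2675
  C_23 = −[(0.60)(-0.40) − (-0.05)(-0.35)] = 0.2575
  C_31 = (-0.05)(0.00) − (-0.35)(0.75) = 0.2625
  C_32 = −[(0.60)(0.00) − (-0.35)(-0.05)] = 0.0175
  C_33 = (0.60)(0.75) − (-0.05)(-0.05) = 0.4475
det(I−A) = Σ_j (I−A)_1j·C_1j = (0.60)(0.4875) + (-0.05)(0.0325) + (-0.35)(0.2825) = 0.1920
adj(I−A) = Cᵀ =
  [ 0.4875   0.1725   0.2625]
  [ 0.0325   0.2675   0.0175]
  [ 0.2825   0.2575   0.4475]
(I − A)⁻¹ = adj(I−A) / det(I−A) ≈
  [   2.5391     0.8984     1.3672]
  [   0.1693     1.3932     0.0911]
  [   1.4714     1.3411     2.3307]
Δx = (I − A)⁻¹ Δd with Δd having +50 in the Transport component and 0 elsewhere.
So Δx_3 = L_33 · (+50), where L_33 = adj(I−A)_33 / det(I−A) = 0.4475 / 0.1920.
Δx_3 = 0.4475 × (+50) / 0.1920 = 22.375 / 0.1920 ≈ 116.54.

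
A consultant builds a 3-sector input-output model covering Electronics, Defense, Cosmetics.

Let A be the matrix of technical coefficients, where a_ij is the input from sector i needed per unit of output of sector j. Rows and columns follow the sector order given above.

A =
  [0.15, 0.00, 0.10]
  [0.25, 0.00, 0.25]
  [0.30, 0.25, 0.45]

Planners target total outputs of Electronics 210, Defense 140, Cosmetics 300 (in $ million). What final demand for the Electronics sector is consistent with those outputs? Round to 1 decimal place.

I − A =
  [   0.85     0.00    -0.10]
  [  -0.25     1.00    -0.25]
  [  -0.30    -0.25     0.55]
d = (I − A) x:
  d_1 = (+0.85)·210 + (+0.00)·140 + (-0.10)·300 = 148.5
  d_2 = (-0.25)·210 + (+1.00)·140 + (-0.25)·300 = 12.5
  d_3 = (-0.30)·210 + (-0.25)·140 + (+0.55)·300 = 67.0

d_1 = 148.5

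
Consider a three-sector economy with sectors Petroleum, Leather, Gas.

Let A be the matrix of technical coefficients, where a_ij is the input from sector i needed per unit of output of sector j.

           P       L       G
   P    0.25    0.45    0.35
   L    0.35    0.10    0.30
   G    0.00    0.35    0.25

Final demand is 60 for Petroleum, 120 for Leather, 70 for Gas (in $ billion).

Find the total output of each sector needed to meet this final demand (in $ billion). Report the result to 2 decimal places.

I − A =
  [   0.75    -0.45    -0.35]
  [  -0.35     0.90    -0.30]
  [   0.00    -0.35     0.75]
Cofactors of I−A, C_ij = (−1)^(i+j)·(minor ij) (rows/columns in the sector order above):
  C_11 = (0.90)(0.75) − (-0.30)(-0.35) = 0.5700
  C_12 = −[(-0.35)(0.75) − (-0.30)(0.00)] = 0.2625
  C_13 = (-0.35)(-0.35) − (0.90)(0.00) = 0.1225
  C_21 = −[(-0.45)(0.75) − (-0.35)(-0.35)] = 0.4600
  C_22 = (0.75)(0.75) − (-0.35)(0.00) = 0.5625
  C_23 = −[(0.75)(-0.35) − (-0.45)(0.00)] = 0.2625
  C_31 = (-0.45)(-0.30) − (-0.35)(0.90) = 0.4500
  C_32 = −[(0.75)(-0.30) − (-0.35)(-0.35)] = 0.3475
  C_33 = (0.75)(0.90) − (-0.45)(-0.35) = 0.5175
det(I−A) = Σ_j (I−A)_1j·C_1j = (0.75)(0.5700) + (-0.45)(0.2625) + (-0.35)(0.1225) = 0.2665
adj(I−A) = Cᵀ =
  [ 0.5700   0.4600   0.4500]
  [ 0.2625   0.5625   0.3475]
  [ 0.1225   0.2625   0.5175]
(I − A)⁻¹ = adj(I−A) / det(I−A) ≈
  [   2.1388     1.7261     1.6886]
  [   0.9850     2.1107     1.3039]
  [   0.4597     0.9850     1.9418]
x = (I − A)⁻¹ d = adj(I−A)·d / det(I−A), with det(I−A) = 0.2665:
  x_P = (0.5700·60 + 0.4600·120 + 0.4500·70) / 0.2665 = 120.90 / 0.2665 ≈ 453.66
  x_L = (0.2625·60 + 0.5625·120 + 0.3475·70) / 0.2665 = 107.575 / 0.2665 ≈ 403.66
  x_G = (0.1225·60 + 0.2625·120 + 0.5175·70) / 0.2665 = 75.075 / 0.2665 ≈ 281.71

x_P = 453.66, x_L = 403.66, x_G = 281.71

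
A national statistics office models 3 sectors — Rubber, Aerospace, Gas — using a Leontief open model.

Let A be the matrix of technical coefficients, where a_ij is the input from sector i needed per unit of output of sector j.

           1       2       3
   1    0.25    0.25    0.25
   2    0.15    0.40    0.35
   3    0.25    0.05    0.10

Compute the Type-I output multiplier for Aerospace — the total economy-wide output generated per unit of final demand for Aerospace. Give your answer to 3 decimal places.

m_2 = 3.200

I − A =
  [   0.75    -0.25    -0.25]
  [  -0.15     0.60    -0.35]
  [  -0.25    -0.05     0.90]
Cofactors of I−A, C_ij = (−1)^(i+j)·(minor ij) (rows/columns in the sector order above):
  C_11 = (0.60)(0.90) − (-0.35)(-0.05) = 0.5225
  C_12 = −[(-0.15)(0.90) − (-0.35)(-0.25)] = 0.2225
  C_13 = (-0.15)(-0.05) − (0.60)(-0.25) = 0.1575
  C_21 = −[(-0.25)(0.90) − (-0.25)(-0.05)] = 0.2375
  C_22 = (0.75)(0.90) − (-0.25)(-0.25) = 0.6125
  C_23 = −[(0.75)(-0.05) − (-0.25)(-0.25)] = 0.1000
  C_31 = (-0.25)(-0.35) − (-0.25)(0.60) = 0.2375
  C_32 = −[(0.75)(-0.35) − (-0.25)(-0.15)] = 0.3000
  C_33 = (0.75)(0.60) − (-0.25)(-0.15) = 0.4125
det(I−A) = Σ_j (I−A)_1j·C_1j = (0.75)(0.5225) + (-0.25)(0.2225) + (-0.25)(0.1575) = 0.296875
adj(I−A) = Cᵀ =
  [ 0.5225   0.2375   0.2375]
  [ 0.2225   0.6125   0.3000]
  [ 0.1575   0.1000   0.4125]
(I − A)⁻¹ = adj(I−A) / det(I−A) ≈
  [   1.7600     0.8000     0.8000]
  [   0.7495     2.0632     1.0105]
  [   0.5305     0.3368     1.3895]
The output multiplier for sector j is the column-j sum of the Leontief inverse (I − A)⁻¹ = adj(I−A) / det(I−A).
Column 2 of adj(I−A): (0.2375, 0.6125, 0.1000); det(I−A) = 0.296875.
m_2 = (0.2375 + 0.6125 + 0.1000) / 0.296875 = 0.95 / 0.296875 = 3.200.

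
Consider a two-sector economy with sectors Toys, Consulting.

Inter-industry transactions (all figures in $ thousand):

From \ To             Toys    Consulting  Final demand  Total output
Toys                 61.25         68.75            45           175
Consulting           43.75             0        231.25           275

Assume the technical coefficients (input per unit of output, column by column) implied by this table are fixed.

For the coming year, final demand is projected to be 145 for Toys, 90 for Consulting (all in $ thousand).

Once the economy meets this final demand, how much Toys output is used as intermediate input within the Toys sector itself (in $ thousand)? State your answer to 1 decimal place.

Technical coefficients a_ij = z_ij / X_j:
  a_11 = 61.25/175 = 0.35, a_21 = 43.75/175 = 0.25
  a_12 = 68.75/275 = 0.25, a_22 = 0/275 = 0.00
I − A =
  [   0.65    -0.25]
  [  -0.25     1.00]
det(I−A) = (0.65)(1.00) − (-0.25)(-0.25) = 0.5875
adj(I−A) = [[1.00, 0.25], [0.25, 0.65]]
(I − A)⁻¹ = adj(I−A) / det(I−A) ≈
  [   1.7021     0.4255]
  [   0.4255     1.1064]
First solve x = (I − A)⁻¹ d = adj(I−A)·d / det(I−A); in particular x_1 = (1.00·145 + 0.25·90) / 0.5875 = 167.50 / 0.5875 ≈ 285.106.
Intermediate flow from 1 to 1: z_11 = a_11 · x_1 = 0.35 × 167.50 / 0.5875 = 58.625 / 0.5875 ≈ 99.8.

z_11 = 99.8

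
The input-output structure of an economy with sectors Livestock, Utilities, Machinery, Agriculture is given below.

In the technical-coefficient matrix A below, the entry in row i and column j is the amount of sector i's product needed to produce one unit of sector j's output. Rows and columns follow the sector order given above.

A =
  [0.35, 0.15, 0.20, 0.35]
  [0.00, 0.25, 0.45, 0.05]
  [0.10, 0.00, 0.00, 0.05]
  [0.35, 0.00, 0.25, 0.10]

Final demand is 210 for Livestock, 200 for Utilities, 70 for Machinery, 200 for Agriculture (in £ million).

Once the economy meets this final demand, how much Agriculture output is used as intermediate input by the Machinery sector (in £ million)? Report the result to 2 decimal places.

I − A =
  [   0.65    -0.15    -0.20    -0.35]
  [   0.00     0.75    -0.45    -0.05]
  [  -0.10     0.00     1.00    -0.05]
  [  -0.35     0.00    -0.25     0.90]
Compute the cofactors C_ij = (−1)^(i+j)·(3×3 minor ij) of I−A; the adjugate is their transpose:
adj(I−A) = Cᵀ =
  [ 0.665625   0.133125   0.263250   0.280875]
  [ 0.067125   0.424125   0.219750   0.061875]
  [ 0.080625   0.016125   0.344250   0.051375]
  [ 0.281250   0.056250   0.198000   0.465750]
det(I−A) = Σ_j (I−A)_1j·C_1j = (0.65)(0.665625) + (-0.15)(0.067125) + (-0.20)(0.080625) + (-0.35)(0.281250) = 0.308025
(I − A)⁻¹ = adj(I−A) / det(I−A) ≈
  [   2.1609     0.4322     0.8546     0.9119]
  [   0.2179     1.3769     0.7134     0.2009]
  [   0.2617     0.0523     1.1176     0.1668]
  [   0.9131     0.1826     0.6428     1.5121]
First solve x = (I − A)⁻¹ d = adj(I−A)·d / det(I−A); in particular x_M = (0.080625·210 + 0.016125·200 + 0.344250·70 + 0.051375·200) / 0.308025 = 54.52875 / 0.308025 ≈ 177.0270.
Intermediate flow from A to M: z_AM = a_AM · x_M = 0.25 × 54.52875 / 0.308025 = 13.6321875 / 0.308025 ≈ 44.26.

z_AM = 44.26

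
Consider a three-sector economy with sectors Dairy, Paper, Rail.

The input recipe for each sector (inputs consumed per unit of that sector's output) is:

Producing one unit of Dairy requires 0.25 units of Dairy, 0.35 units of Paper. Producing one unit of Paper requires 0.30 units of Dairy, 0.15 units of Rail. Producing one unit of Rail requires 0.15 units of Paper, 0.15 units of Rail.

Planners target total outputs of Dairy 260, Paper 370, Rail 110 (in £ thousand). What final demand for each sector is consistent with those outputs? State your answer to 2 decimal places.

I − A =
  [   0.75    -0.30     0.00]
  [  -0.35     1.00    -0.15]
  [   0.00    -0.15     0.85]
d = (I − A) x:
  d_1 = (+0.75)·260 + (-0.30)·370 + (+0.00)·110 = 84.00
  d_2 = (-0.35)·260 + (+1.00)·370 + (-0.15)·110 = 262.50
  d_3 = (+0.00)·260 + (-0.15)·370 + (+0.85)·110 = 38.00

d_1 = 84.00, d_2 = 262.50, d_3 = 38.00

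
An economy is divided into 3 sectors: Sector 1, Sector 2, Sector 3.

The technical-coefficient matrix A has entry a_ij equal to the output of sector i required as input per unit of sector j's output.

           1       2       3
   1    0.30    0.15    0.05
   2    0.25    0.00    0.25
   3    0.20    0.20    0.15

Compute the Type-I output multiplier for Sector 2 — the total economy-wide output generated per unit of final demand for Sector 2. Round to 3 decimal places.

I − A =
  [   0.70    -0.15    -0.05]
  [  -0.25     1.00    -0.25]
  [  -0.20    -0.20     0.85]
Cofactors of I−A, C_ij = (−1)^(i+j)·(minor ij) (rows/columns in the sector order above):
  C_11 = (1.00)(0.85) − (-0.25)(-0.20) = 0.8000
  C_12 = −[(-0.25)(0.85) − (-0.25)(-0.20)] = 0.2625
  C_13 = (-0.25)(-0.20) − (1.00)(-0.20) = 0.2500
  C_21 = −[(-0.15)(0.85) − (-0.05)(-0.20)] = 0.1375
  C_22 = (0.70)(0.85) − (-0.05)(-0.20) = 0.5850
  C_23 = −[(0.70)(-0.20) − (-0.15)(-0.20)] = 0.1700
  C_31 = (-0.15)(-0.25) − (-0.05)(1.00) = 0.0875
  C_32 = −[(0.70)(-0.25) − (-0.05)(-0.25)] = 0.1875
  C_33 = (0.70)(1.00) − (-0.15)(-0.25) = 0.6625
det(I−A) = Σ_j (I−A)_1j·C_1j = (0.70)(0.8000) + (-0.15)(0.2625) + (-0.05)(0.2500) = 0.508125
adj(I−A) = Cᵀ =
  [ 0.8000   0.1375   0.0875]
  [ 0.2625   0.5850   0.1875]
  [ 0.2500   0.1700   0.6625]
(I − A)⁻¹ = adj(I−A) / det(I−A) ≈
  [   1.5744     0.2706     0.1722]
  [   0.5166     1.1513     0.3690]
  [   0.4920     0.3346     1.3038]
The output multiplier for sector j is the column-j sum of the Leontief inverse (I − A)⁻¹ = adj(I−A) / det(I−A).
Column 2 of adj(I−A): (0.1375, 0.5850, 0.1700); det(I−A) = 0.508125.
m_2 = (0.1375 + 0.5850 + 0.1700) / 0.508125 = 0.8925 / 0.508125 ≈ 1.756.

m_2 = 1.756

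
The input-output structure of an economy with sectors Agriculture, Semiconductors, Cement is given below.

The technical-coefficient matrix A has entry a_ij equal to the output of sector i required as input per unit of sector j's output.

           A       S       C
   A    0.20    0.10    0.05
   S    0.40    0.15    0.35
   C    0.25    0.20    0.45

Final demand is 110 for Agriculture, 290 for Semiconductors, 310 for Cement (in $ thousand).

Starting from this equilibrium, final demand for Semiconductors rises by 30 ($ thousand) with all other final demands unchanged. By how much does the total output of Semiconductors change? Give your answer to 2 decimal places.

I − A =
  [   0.80    -0.10    -0.05]
  [  -0.40     0.85    -0.35]
  [  -0.25    -0.20     0.55]
Cofactors of I−A, C_ij = (−1)^(i+j)·(minor ij) (rows/columns in the sector order above):
  C_11 = (0.85)(0.55) − (-0.35)(-0.20) = 0.3975
  C_12 = −[(-0.40)(0.55) − (-0.35)(-0.25)] = 0.3075
  C_13 = (-0.40)(-0.20) − (0.85)(-0.25) = 0.2925
  C_21 = −[(-0.10)(0.55) − (-0.05)(-0.20)] = 0.0650
  C_22 = (0.80)(0.55) − (-0.05)(-0.25) = 0.4275
  C_23 = −[(0.80)(-0.20) − (-0.10)(-0.25)] = 0.1850
  C_31 = (-0.10)(-0.35) − (-0.05)(0.85) = 0.0775
  C_32 = −[(0.80)(-0.35) − (-0.05)(-0.40)] = 0.3000
  C_33 = (0.80)(0.85) − (-0.10)(-0.40) = 0.6400
det(I−A) = Σ_j (I−A)_1j·C_1j = (0.80)(0.3975) + (-0.10)(0.3075) + (-0.05)(0.2925) = 0.272625
adj(I−A) = Cᵀ =
  [ 0.3975   0.0650   0.0775]
  [ 0.3075   0.4275   0.3000]
  [ 0.2925   0.1850   0.6400]
(I − A)⁻¹ = adj(I−A) / det(I−A) ≈
  [   1.4580     0.2384     0.2843]
  [   1.1279     1.5681     1.1004]
  [   1.0729     0.6786     2.3475]
Δx = (I − A)⁻¹ Δd with Δd having +30 in the Semiconductors component and 0 elsewhere.
So Δx_S = L_SS · (+30), where L_SS = adj(I−A)_SS / det(I−A) = 0.4275 / 0.272625.
Δx_S = 0.4275 × (+30) / 0.272625 = 12.825 / 0.272625 ≈ 47.04.

Δx_S = 47.04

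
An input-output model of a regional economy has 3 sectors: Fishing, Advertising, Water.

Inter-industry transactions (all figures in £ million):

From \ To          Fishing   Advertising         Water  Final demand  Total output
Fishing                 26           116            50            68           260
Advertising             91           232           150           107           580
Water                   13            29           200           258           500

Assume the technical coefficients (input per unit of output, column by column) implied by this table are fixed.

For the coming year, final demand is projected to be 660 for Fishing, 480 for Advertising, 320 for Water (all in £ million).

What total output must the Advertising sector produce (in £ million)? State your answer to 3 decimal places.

Technical coefficients a_ij = z_ij / X_j:
  a_11 = 26/260 = 0.10, a_21 = 91/260 = 0.35, a_31 = 13/260 = 0.05
  a_12 = 116/580 = 0.20, a_22 = 232/580 = 0.40, a_32 = 29/580 = 0.05
  a_13 = 50/500 = 0.10, a_23 = 150/500 = 0.30, a_33 = 200/500 = 0.40
I − A =
  [   0.90    -0.20    -0.10]
  [  -0.35     0.60    -0.30]
  [  -0.05    -0.05     0.60]
Cofactors of I−A, C_ij = (−1)^(i+j)·(minor ij) (rows/columns in the sector order above):
  C_11 = (0.60)(0.60) − (-0.30)(-0.05) = 0.3450
  C_12 = −[(-0.35)(0.60) − (-0.30)(-0.05)] = 0.2250
  C_13 = (-0.35)(-0.05) − (0.60)(-0.05) = 0.0475
  C_21 = −[(-0.20)(0.60) − (-0.10)(-0.05)] = 0.1250
  C_22 = (0.90)(0.60) − (-0.10)(-0.05) = 0.5350
  C_23 = −[(0.90)(-0.05) − (-0.20)(-0.05)] = 0.0550
  C_31 = (-0.20)(-0.30) − (-0.10)(0.60) = 0.1200
  C_32 = −[(0.90)(-0.30) − (-0.10)(-0.35)] = 0.3050
  C_33 = (0.90)(0.60) − (-0.20)(-0.35) = 0.4700
det(I−A) = Σ_j (I−A)_1j·C_1j = (0.90)(0.3450) + (-0.20)(0.2250) + (-0.10)(0.0475) = 0.26075
adj(I−A) = Cᵀ =
  [ 0.3450   0.1250   0.1200]
  [ 0.2250   0.5350   0.3050]
  [ 0.0475   0.0550   0.4700]
(I − A)⁻¹ = adj(I−A) / det(I−A) ≈
  [   1.3231     0.4794     0.4602]
  [   0.8629     2.0518     1.1697]
  [   0.1822     0.2109     1.8025]
x = (I − A)⁻¹ d = adj(I−A)·d / det(I−A), with det(I−A) = 0.26075:
  x_1 = (0.3450·660 + 0.1250·480 + 0.1200·320) / 0.26075 = 326.10 / 0.26075 ≈ 1250.623
  x_2 = (0.2250·660 + 0.5350·480 + 0.3050·320) / 0.26075 = 502.90 / 0.26075 ≈ 1928.667
  x_3 = (0.0475·660 + 0.0550·480 + 0.4700·320) / 0.26075 = 208.15 / 0.26075 ≈ 798.274

x_2 = 1928.667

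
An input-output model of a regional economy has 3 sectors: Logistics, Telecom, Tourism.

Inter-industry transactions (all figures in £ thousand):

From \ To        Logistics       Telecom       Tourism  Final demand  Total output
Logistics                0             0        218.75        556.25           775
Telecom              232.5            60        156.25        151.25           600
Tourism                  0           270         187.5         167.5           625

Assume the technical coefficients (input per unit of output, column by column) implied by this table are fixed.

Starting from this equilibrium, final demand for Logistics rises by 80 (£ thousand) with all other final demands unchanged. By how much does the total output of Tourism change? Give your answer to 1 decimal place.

Technical coefficients a_ij = z_ij / X_j:
  a_11 = 0/775 = 0.00, a_21 = 232.5/775 = 0.30, a_31 = 0/775 = 0.00
  a_12 = 0/600 = 0.00, a_22 = 60/600 = 0.10, a_32 = 270/600 = 0.45
  a_13 = 218.75/625 = 0.35, a_23 = 156.25/625 = 0.25, a_33 = 187.5/625 = 0.30
I − A =
  [   1.00     0.00    -0.35]
  [  -0.30     0.90    -0.25]
  [   0.00    -0.45     0.70]
Cofactors of I−A, C_ij = (−1)^(i+j)·(minor ij) (rows/columns in the sector order above):
  C_11 = (0.90)(0.70) − (-0.25)(-0.45) = 0.5175
  C_12 = −[(-0.30)(0.70) − (-0.25)(0.00)] = 0.2100
  C_13 = (-0.30)(-0.45) − (0.90)(0.00) = 0.1350
  C_21 = −[(0.00)(0.70) − (-0.35)(-0.45)] = 0.1575
  C_22 = (1.00)(0.70) − (-0.35)(0.00) = 0.7000
  C_23 = −[(1.00)(-0.45) − (0.00)(0.00)] = 0.4500
  C_31 = (0.00)(-0.25) − (-0.35)(0.90) = 0.3150
  C_32 = −[(1.00)(-0.25) − (-0.35)(-0.30)] = 0.3550
  C_33 = (1.00)(0.90) − (0.00)(-0.30) = 0.9000
det(I−A) = Σ_j (I−A)_1j·C_1j = (1.00)(0.5175) + (0.00)(0.2100) + (-0.35)(0.1350) = 0.47025
adj(I−A) = Cᵀ =
  [ 0.5175   0.1575   0.3150]
  [ 0.2100   0.7000   0.3550]
  [ 0.1350   0.4500   0.9000]
(I − A)⁻¹ = adj(I−A) / det(I−A) ≈
  [   1.1005     0.3349     0.6699]
  [   0.4466     1.4886     0.7549]
  [   0.2871     0.9569     1.9139]
Δx = (I − A)⁻¹ Δd with Δd having +80 in the Logistics component and 0 elsewhere.
So Δx_3 = L_31 · (+80), where L_31 = adj(I−A)_31 / det(I−A) = 0.1350 / 0.47025.
Δx_3 = 0.1350 × (+80) / 0.47025 = 10.80 / 0.47025 ≈ 23.0.

Δx_3 = 23.0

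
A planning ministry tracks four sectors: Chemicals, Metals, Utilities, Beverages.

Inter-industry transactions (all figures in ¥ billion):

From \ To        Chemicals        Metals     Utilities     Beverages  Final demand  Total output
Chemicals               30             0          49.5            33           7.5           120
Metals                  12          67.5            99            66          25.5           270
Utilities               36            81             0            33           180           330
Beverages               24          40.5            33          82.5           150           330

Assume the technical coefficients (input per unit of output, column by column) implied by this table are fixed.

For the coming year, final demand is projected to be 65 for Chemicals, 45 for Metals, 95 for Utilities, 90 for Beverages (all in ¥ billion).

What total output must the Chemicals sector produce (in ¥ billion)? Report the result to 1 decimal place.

Technical coefficients a_ij = z_ij / X_j:
  a_CC = 30/120 = 0.25, a_MC = 12/120 = 0.10, a_UC = 36/120 = 0.30, a_BC = 24/120 = 0.20
  a_CM = 0/270 = 0.00, a_MM = 67.5/270 = 0.25, a_UM = 81/270 = 0.30, a_BM = 40.5/270 = 0.15
  a_CU = 49.5/330 = 0.15, a_MU = 99/330 = 0.30, a_UU = 0/330 = 0.00, a_BU = 33/330 = 0.10
  a_CB = 33/330 = 0.10, a_MB = 66/330 = 0.20, a_UB = 33/330 = 0.10, a_BB = 82.5/330 = 0.25
I − A =
  [   0.75     0.00    -0.15    -0.10]
  [  -0.10     0.75    -0.30    -0.20]
  [  -0.30    -0.30     1.00    -0.10]
  [  -0.20    -0.15    -0.10     0.75]
Compute the cofactors C_ij = (−1)^(i+j)·(3×3 minor ij) of I−A; the adjugate is their transpose:
adj(I−A) = Cᵀ =
  [ 0.447000   0.054000   0.091875   0.086250]
  [ 0.193500   0.495250   0.196000   0.184000]
  [ 0.210750   0.178500   0.382875   0.126750]
  [ 0.186000   0.137250   0.114750   0.456750]
det(I−A) = Σ_j (I−A)_1j·C_1j = (0.75)(0.447000) + (0.00)(0.193500) + (-0.15)(0.210750) + (-0.10)(0.186000) = 0.2850375
(I − A)⁻¹ = adj(I−A) / det(I−A) ≈
  [   1.5682     0.1894     0.3223     0.3026]
  [   0.6789     1.7375     0.6876     0.6455]
  [   0.7394     0.6262     1.3432     0.4447]
  [   0.6525     0.4815     0.4026     1.6024]
x = (I − A)⁻¹ d = adj(I−A)·d / det(I−A), with det(I−A) = 0.2850375:
  x_C = (0.447000·65 + 0.054000·45 + 0.091875·95 + 0.086250·90) / 0.2850375 = 47.975625 / 0.2850375 ≈ 168.3
  x_M = (0.193500·65 + 0.495250·45 + 0.196000·95 + 0.184000·90) / 0.2850375 = 70.04375 / 0.2850375 ≈ 245.7
  x_U = (0.210750·65 + 0.178500·45 + 0.382875·95 + 0.126750·90) / 0.2850375 = 69.511875 / 0.2850375 ≈ 243.9
  x_B = (0.186000·65 + 0.137250·45 + 0.114750·95 + 0.456750·90) / 0.2850375 = 70.275 / 0.2850375 ≈ 246.5

x_C = 168.3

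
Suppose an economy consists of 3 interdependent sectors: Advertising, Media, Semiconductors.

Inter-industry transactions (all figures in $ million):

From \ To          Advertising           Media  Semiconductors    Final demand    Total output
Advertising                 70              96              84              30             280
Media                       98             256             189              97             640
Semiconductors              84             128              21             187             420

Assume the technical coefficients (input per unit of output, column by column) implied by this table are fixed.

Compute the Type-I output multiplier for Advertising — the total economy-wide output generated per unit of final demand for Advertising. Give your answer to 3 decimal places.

Technical coefficients a_ij = z_ij / X_j:
  a_11 = 70/280 = 0.25, a_21 = 98/280 = 0.35, a_31 = 84/280 = 0.30
  a_12 = 96/640 = 0.15, a_22 = 256/640 = 0.40, a_32 = 128/640 = 0.20
  a_13 = 84/420 = 0.20, a_23 = 189/420 = 0.45, a_33 = 21/420 = 0.05
I − A =
  [   0.75    -0.15    -0.20]
  [  -0.35     0.60    -0.45]
  [  -0.30    -0.20     0.95]
Cofactors of I−A, C_ij = (−1)^(i+j)·(minor ij) (rows/columns in the sector order above):
  C_11 = (0.60)(0.95) − (-0.45)(-0.20) = 0.4800
  C_12 = −[(-0.35)(0.95) − (-0.45)(-0.30)] = 0.4675
  C_13 = (-0.35)(-0.20) − (0.60)(-0.30) = 0.2500
  C_21 = −[(-0.15)(0.95) − (-0.20)(-0.20)] = 0.1825
  C_22 = (0.75)(0.95) − (-0.20)(-0.30) = 0.6525
  C_23 = −[(0.75)(-0.20) − (-0.15)(-0.30)] = 0.1950
  C_31 = (-0.15)(-0.45) − (-0.20)(0.60) = 0.1875
  C_32 = −[(0.75)(-0.45) − (-0.20)(-0.35)] = 0.4075
  C_33 = (0.75)(0.60) − (-0.15)(-0.35) = 0.3975
det(I−A) = Σ_j (I−A)_1j·C_1j = (0.75)(0.4800) + (-0.15)(0.4675) + (-0.20)(0.2500) = 0.239875
adj(I−A) = Cᵀ =
  [ 0.4800   0.1825   0.1875]
  [ 0.4675   0.6525   0.4075]
  [ 0.2500   0.1950   0.3975]
(I − A)⁻¹ = adj(I−A) / det(I−A) ≈
  [   2.0010     0.7608     0.7817]
  [   1.9489     2.7202     1.6988]
  [   1.0422     0.8129     1.6571]
The output multiplier for sector j is the column-j sum of the Leontief inverse (I − A)⁻¹ = adj(I−A) / det(I−A).
Column 1 of adj(I−A): (0.4800, 0.4675, 0.2500); det(I−A) = 0.239875.
m_1 = (0.4800 + 0.4675 + 0.2500) / 0.239875 = 1.1975 / 0.239875 ≈ 4.992.

m_1 = 4.992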